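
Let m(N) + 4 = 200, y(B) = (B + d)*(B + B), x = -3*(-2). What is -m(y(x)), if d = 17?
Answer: -196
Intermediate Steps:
x = 6
y(B) = 2*B*(17 + B) (y(B) = (B + 17)*(B + B) = (17 + B)*(2*B) = 2*B*(17 + B))
m(N) = 196 (m(N) = -4 + 200 = 196)
-m(y(x)) = -1*196 = -196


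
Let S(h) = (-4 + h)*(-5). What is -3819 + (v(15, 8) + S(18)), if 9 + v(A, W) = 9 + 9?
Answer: -3880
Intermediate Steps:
v(A, W) = 9 (v(A, W) = -9 + (9 + 9) = -9 + 18 = 9)
S(h) = 20 - 5*h
-3819 + (v(15, 8) + S(18)) = -3819 + (9 + (20 - 5*18)) = -3819 + (9 + (20 - 90)) = -3819 + (9 - 70) = -3819 - 61 = -3880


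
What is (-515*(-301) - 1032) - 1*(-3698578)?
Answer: 3852561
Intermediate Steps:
(-515*(-301) - 1032) - 1*(-3698578) = (155015 - 1032) + 3698578 = 153983 + 3698578 = 3852561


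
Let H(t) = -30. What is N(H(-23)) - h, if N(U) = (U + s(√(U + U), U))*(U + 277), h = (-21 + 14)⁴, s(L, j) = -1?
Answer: -10058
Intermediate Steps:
h = 2401 (h = (-7)⁴ = 2401)
N(U) = (-1 + U)*(277 + U) (N(U) = (U - 1)*(U + 277) = (-1 + U)*(277 + U))
N(H(-23)) - h = (-277 + (-30)² + 276*(-30)) - 1*2401 = (-277 + 900 - 8280) - 2401 = -7657 - 2401 = -10058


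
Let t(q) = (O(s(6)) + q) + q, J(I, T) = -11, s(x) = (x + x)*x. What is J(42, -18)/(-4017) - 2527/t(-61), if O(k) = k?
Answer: 10151509/200850 ≈ 50.543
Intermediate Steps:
s(x) = 2*x² (s(x) = (2*x)*x = 2*x²)
t(q) = 72 + 2*q (t(q) = (2*6² + q) + q = (2*36 + q) + q = (72 + q) + q = 72 + 2*q)
J(42, -18)/(-4017) - 2527/t(-61) = -11/(-4017) - 2527/(72 + 2*(-61)) = -11*(-1/4017) - 2527/(72 - 122) = 11/4017 - 2527/(-50) = 11/4017 - 2527*(-1/50) = 11/4017 + 2527/50 = 10151509/200850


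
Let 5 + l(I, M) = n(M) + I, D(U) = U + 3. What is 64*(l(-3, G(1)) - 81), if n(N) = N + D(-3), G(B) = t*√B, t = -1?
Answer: -5760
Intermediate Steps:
G(B) = -√B
D(U) = 3 + U
n(N) = N (n(N) = N + (3 - 3) = N + 0 = N)
l(I, M) = -5 + I + M (l(I, M) = -5 + (M + I) = -5 + (I + M) = -5 + I + M)
64*(l(-3, G(1)) - 81) = 64*((-5 - 3 - √1) - 81) = 64*((-5 - 3 - 1*1) - 81) = 64*((-5 - 3 - 1) - 81) = 64*(-9 - 81) = 64*(-90) = -5760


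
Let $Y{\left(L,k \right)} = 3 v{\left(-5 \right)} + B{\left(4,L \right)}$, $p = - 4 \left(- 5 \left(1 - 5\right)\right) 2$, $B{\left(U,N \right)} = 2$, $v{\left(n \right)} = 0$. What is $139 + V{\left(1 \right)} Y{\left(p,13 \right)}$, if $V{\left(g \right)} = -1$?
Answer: $137$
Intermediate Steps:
$p = -160$ ($p = - 4 \left(\left(-5\right) \left(-4\right)\right) 2 = \left(-4\right) 20 \cdot 2 = \left(-80\right) 2 = -160$)
$Y{\left(L,k \right)} = 2$ ($Y{\left(L,k \right)} = 3 \cdot 0 + 2 = 0 + 2 = 2$)
$139 + V{\left(1 \right)} Y{\left(p,13 \right)} = 139 - 2 = 137$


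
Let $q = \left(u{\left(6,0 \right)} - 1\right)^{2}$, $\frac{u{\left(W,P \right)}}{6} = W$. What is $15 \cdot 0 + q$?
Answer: $1225$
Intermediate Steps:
$u{\left(W,P \right)} = 6 W$
$q = 1225$ ($q = \left(6 \cdot 6 - 1\right)^{2} = \left(36 - 1\right)^{2} = 35^{2} = 1225$)
$15 \cdot 0 + q = 15 \cdot 0 + 1225 = 0 + 1225 = 1225$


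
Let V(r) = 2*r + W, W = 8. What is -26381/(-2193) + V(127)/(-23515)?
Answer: 619774649/51568395 ≈ 12.018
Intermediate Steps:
V(r) = 8 + 2*r (V(r) = 2*r + 8 = 8 + 2*r)
-26381/(-2193) + V(127)/(-23515) = -26381/(-2193) + (8 + 2*127)/(-23515) = -26381*(-1/2193) + (8 + 254)*(-1/23515) = 26381/2193 + 262*(-1/23515) = 26381/2193 - 262/23515 = 619774649/51568395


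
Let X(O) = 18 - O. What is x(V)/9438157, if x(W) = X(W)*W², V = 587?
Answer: -196059761/9438157 ≈ -20.773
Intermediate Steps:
x(W) = W²*(18 - W) (x(W) = (18 - W)*W² = W²*(18 - W))
x(V)/9438157 = (587²*(18 - 1*587))/9438157 = (344569*(18 - 587))*(1/9438157) = (344569*(-569))*(1/9438157) = -196059761*1/9438157 = -196059761/9438157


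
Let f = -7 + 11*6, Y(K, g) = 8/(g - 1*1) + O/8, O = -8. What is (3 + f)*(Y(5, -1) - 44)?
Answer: -3038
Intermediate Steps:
Y(K, g) = -1 + 8/(-1 + g) (Y(K, g) = 8/(g - 1*1) - 8/8 = 8/(g - 1) - 8*1/8 = 8/(-1 + g) - 1 = -1 + 8/(-1 + g))
f = 59 (f = -7 + 66 = 59)
(3 + f)*(Y(5, -1) - 44) = (3 + 59)*((9 - 1*(-1))/(-1 - 1) - 44) = 62*((9 + 1)/(-2) - 44) = 62*(-1/2*10 - 44) = 62*(-5 - 44) = 62*(-49) = -3038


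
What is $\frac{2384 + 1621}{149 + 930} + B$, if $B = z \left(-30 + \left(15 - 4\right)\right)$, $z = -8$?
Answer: $\frac{168013}{1079} \approx 155.71$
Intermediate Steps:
$B = 152$ ($B = - 8 \left(-30 + \left(15 - 4\right)\right) = - 8 \left(-30 + 11\right) = \left(-8\right) \left(-19\right) = 152$)
$\frac{2384 + 1621}{149 + 930} + B = \frac{2384 + 1621}{149 + 930} + 152 = \frac{4005}{1079} + 152 = \frac{168013}{1079}$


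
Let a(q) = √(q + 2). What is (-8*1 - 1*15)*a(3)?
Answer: -23*√5 ≈ -51.430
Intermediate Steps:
a(q) = √(2 + q)
(-8*1 - 1*15)*a(3) = (-8*1 - 1*15)*√(2 + 3) = (-8 - 15)*√5 = -23*√5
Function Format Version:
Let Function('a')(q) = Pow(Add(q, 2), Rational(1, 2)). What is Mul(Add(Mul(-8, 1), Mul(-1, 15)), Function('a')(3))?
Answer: Mul(-23, Pow(5, Rational(1, 2))) ≈ -51.430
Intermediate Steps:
Function('a')(q) = Pow(Add(2, q), Rational(1, 2))
Mul(Add(Mul(-8, 1), Mul(-1, 15)), Function('a')(3)) = Mul(Add(Mul(-8, 1), Mul(-1, 15)), Pow(Add(2, 3), Rational(1, 2))) = Mul(Add(-8, -15), Pow(5, Rational(1, 2))) = Mul(-23, Pow(5, Rational(1, 2)))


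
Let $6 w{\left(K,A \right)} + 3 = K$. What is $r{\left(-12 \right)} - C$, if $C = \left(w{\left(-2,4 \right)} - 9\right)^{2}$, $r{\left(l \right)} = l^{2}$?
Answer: $\frac{1703}{36} \approx 47.306$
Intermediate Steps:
$w{\left(K,A \right)} = - \frac{1}{2} + \frac{K}{6}$
$C = \frac{3481}{36}$ ($C = \left(\left(- \frac{1}{2} + \frac{1}{6} \left(-2\right)\right) - 9\right)^{2} = \left(\left(- \frac{1}{2} - \frac{1}{3}\right) - 9\right)^{2} = \left(- \frac{5}{6} - 9\right)^{2} = \left(- \frac{59}{6}\right)^{2} = \frac{3481}{36} \approx 96.694$)
$r{\left(-12 \right)} - C = \left(-12\right)^{2} - \frac{3481}{36} = 144 - \frac{3481}{36} = \frac{1703}{36}$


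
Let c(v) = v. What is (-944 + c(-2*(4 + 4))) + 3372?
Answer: 2412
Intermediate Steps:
(-944 + c(-2*(4 + 4))) + 3372 = (-944 - 2*(4 + 4)) + 3372 = (-944 - 2*8) + 3372 = (-944 - 16) + 3372 = -960 + 3372 = 2412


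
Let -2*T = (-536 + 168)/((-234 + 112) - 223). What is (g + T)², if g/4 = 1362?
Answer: 6676850944/225 ≈ 2.9675e+7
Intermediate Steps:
g = 5448 (g = 4*1362 = 5448)
T = -8/15 (T = -(-536 + 168)/(2*((-234 + 112) - 223)) = -(-184)/(-122 - 223) = -(-184)/(-345) = -(-184)*(-1)/345 = -½*16/15 = -8/15 ≈ -0.53333)
(g + T)² = (5448 - 8/15)² = (81712/15)² = 6676850944/225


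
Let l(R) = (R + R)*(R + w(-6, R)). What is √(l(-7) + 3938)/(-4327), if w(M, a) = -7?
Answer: -√4134/4327 ≈ -0.014859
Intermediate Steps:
l(R) = 2*R*(-7 + R) (l(R) = (R + R)*(R - 7) = (2*R)*(-7 + R) = 2*R*(-7 + R))
√(l(-7) + 3938)/(-4327) = √(2*(-7)*(-7 - 7) + 3938)/(-4327) = √(2*(-7)*(-14) + 3938)*(-1/4327) = √(196 + 3938)*(-1/4327) = √4134*(-1/4327) = -√4134/4327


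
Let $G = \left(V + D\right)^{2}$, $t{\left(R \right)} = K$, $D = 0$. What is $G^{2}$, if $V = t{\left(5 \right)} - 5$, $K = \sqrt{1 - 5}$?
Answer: $41 - 840 i \approx 41.0 - 840.0 i$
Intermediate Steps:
$K = 2 i$ ($K = \sqrt{-4} = 2 i \approx 2.0 i$)
$t{\left(R \right)} = 2 i$
$V = -5 + 2 i$ ($V = 2 i - 5 = -5 + 2 i \approx -5.0 + 2.0 i$)
$G = \left(-5 + 2 i\right)^{2}$ ($G = \left(\left(-5 + 2 i\right) + 0\right)^{2} = \left(-5 + 2 i\right)^{2} \approx 21.0 - 20.0 i$)
$G^{2} = \left(21 - 20 i\right)^{2}$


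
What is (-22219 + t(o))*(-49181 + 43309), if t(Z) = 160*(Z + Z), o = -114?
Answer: 344680528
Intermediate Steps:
t(Z) = 320*Z (t(Z) = 160*(2*Z) = 320*Z)
(-22219 + t(o))*(-49181 + 43309) = (-22219 + 320*(-114))*(-49181 + 43309) = (-22219 - 36480)*(-5872) = -58699*(-5872) = 344680528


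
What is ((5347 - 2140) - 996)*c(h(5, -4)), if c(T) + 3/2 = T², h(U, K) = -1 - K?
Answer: 33165/2 ≈ 16583.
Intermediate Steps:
c(T) = -3/2 + T²
((5347 - 2140) - 996)*c(h(5, -4)) = ((5347 - 2140) - 996)*(-3/2 + (-1 - 1*(-4))²) = (3207 - 996)*(-3/2 + (-1 + 4)²) = 2211*(-3/2 + 3²) = 2211*(-3/2 + 9) = 2211*(15/2) = 33165/2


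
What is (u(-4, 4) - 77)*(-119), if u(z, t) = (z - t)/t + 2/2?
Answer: 9282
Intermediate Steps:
u(z, t) = 1 + (z - t)/t (u(z, t) = (z - t)/t + 2*(1/2) = (z - t)/t + 1 = 1 + (z - t)/t)
(u(-4, 4) - 77)*(-119) = (-4/4 - 77)*(-119) = (-4*1/4 - 77)*(-119) = (-1 - 77)*(-119) = -78*(-119) = 9282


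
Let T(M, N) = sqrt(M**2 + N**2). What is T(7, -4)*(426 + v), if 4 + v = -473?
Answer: -51*sqrt(65) ≈ -411.18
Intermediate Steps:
v = -477 (v = -4 - 473 = -477)
T(7, -4)*(426 + v) = sqrt(7**2 + (-4)**2)*(426 - 477) = sqrt(49 + 16)*(-51) = sqrt(65)*(-51) = -51*sqrt(65)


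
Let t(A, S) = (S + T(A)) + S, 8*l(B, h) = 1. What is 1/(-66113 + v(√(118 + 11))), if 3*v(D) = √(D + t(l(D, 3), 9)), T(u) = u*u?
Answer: -1/(66113 - √(1153/64 + √129)/3) ≈ -1.5126e-5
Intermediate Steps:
l(B, h) = ⅛ (l(B, h) = (⅛)*1 = ⅛)
T(u) = u²
t(A, S) = A² + 2*S (t(A, S) = (S + A²) + S = A² + 2*S)
v(D) = √(1153/64 + D)/3 (v(D) = √(D + ((⅛)² + 2*9))/3 = √(D + (1/64 + 18))/3 = √(D + 1153/64)/3 = √(1153/64 + D)/3)
1/(-66113 + v(√(118 + 11))) = 1/(-66113 + √(1153 + 64*√(118 + 11))/24) = 1/(-66113 + √(1153 + 64*√129)/24)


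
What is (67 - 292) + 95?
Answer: -130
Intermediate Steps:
(67 - 292) + 95 = -225 + 95 = -130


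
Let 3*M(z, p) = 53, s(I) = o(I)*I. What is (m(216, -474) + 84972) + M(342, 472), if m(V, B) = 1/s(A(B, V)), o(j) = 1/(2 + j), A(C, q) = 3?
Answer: 254974/3 ≈ 84991.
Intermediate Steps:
s(I) = I/(2 + I)
M(z, p) = 53/3 (M(z, p) = (1/3)*53 = 53/3)
m(V, B) = 5/3 (m(V, B) = 1/(3/(2 + 3)) = 1/(3/5) = 5/3)
(m(216, -474) + 84972) + M(342, 472) = (5/3 + 84972) + 53/3 = 254921/3 + 53/3 = 254974/3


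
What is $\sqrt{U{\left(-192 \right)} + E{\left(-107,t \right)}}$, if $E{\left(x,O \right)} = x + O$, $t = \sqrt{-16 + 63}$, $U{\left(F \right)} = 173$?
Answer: $\sqrt{66 + \sqrt{47}} \approx 8.5356$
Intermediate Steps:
$t = \sqrt{47} \approx 6.8557$
$E{\left(x,O \right)} = O + x$
$\sqrt{U{\left(-192 \right)} + E{\left(-107,t \right)}} = \sqrt{173 - \left(107 - \sqrt{47}\right)} = \sqrt{66 + \sqrt{47}}$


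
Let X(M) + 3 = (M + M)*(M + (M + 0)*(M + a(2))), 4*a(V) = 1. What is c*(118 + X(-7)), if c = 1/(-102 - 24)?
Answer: 299/84 ≈ 3.5595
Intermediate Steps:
a(V) = 1/4 (a(V) = (1/4)*1 = 1/4)
c = -1/126 (c = 1/(-126) = -1/126 ≈ -0.0079365)
X(M) = -3 + 2*M*(M + M*(1/4 + M)) (X(M) = -3 + (M + M)*(M + (M + 0)*(M + 1/4)) = -3 + (2*M)*(M + M*(1/4 + M)) = -3 + 2*M*(M + M*(1/4 + M)))
c*(118 + X(-7)) = -(118 + (-3 + 2*(-7)**3 + (5/2)*(-7)**2))/126 = -(118 + (-3 + 2*(-343) + (5/2)*49))/126 = -(118 + (-3 - 686 + 245/2))/126 = -(118 - 1133/2)/126 = -1/126*(-897/2) = 299/84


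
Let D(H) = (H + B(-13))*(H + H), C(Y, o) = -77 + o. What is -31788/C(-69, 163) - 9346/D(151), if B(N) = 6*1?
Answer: -376999997/1019401 ≈ -369.83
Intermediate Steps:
B(N) = 6
D(H) = 2*H*(6 + H) (D(H) = (H + 6)*(H + H) = (6 + H)*(2*H) = 2*H*(6 + H))
-31788/C(-69, 163) - 9346/D(151) = -31788/(-77 + 163) - 9346*1/(302*(6 + 151)) = -31788/86 - 9346/(2*151*157) = -31788*1/86 - 9346/47414 = -15894/43 - 9346*1/47414 = -15894/43 - 4673/23707 = -376999997/1019401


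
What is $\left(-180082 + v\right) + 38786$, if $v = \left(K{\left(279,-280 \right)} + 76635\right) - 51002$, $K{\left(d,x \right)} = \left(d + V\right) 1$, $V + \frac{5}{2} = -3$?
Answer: $- \frac{230779}{2} \approx -1.1539 \cdot 10^{5}$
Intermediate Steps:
$V = - \frac{11}{2}$ ($V = - \frac{5}{2} - 3 = - \frac{11}{2} \approx -5.5$)
$K{\left(d,x \right)} = - \frac{11}{2} + d$ ($K{\left(d,x \right)} = \left(d - \frac{11}{2}\right) 1 = \left(- \frac{11}{2} + d\right) 1 = - \frac{11}{2} + d$)
$v = \frac{51813}{2}$ ($v = \left(\left(- \frac{11}{2} + 279\right) + 76635\right) - 51002 = \left(\frac{547}{2} + 76635\right) - 51002 = \frac{153817}{2} - 51002 = \frac{51813}{2} \approx 25907.0$)
$\left(-180082 + v\right) + 38786 = \left(-180082 + \frac{51813}{2}\right) + 38786 = - \frac{308351}{2} + 38786 = - \frac{230779}{2}$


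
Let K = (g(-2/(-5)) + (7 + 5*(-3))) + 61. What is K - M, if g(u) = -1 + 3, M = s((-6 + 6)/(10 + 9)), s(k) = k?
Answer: 55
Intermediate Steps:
M = 0 (M = (-6 + 6)/(10 + 9) = 0/19 = 0*(1/19) = 0)
g(u) = 2
K = 55 (K = (2 + (7 + 5*(-3))) + 61 = (2 + (7 - 15)) + 61 = (2 - 8) + 61 = -6 + 61 = 55)
K - M = 55 - 1*0 = 55 + 0 = 55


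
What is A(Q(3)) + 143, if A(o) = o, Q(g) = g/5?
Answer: 718/5 ≈ 143.60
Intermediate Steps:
Q(g) = g/5 (Q(g) = g*(1/5) = g/5)
A(Q(3)) + 143 = (1/5)*3 + 143 = 3/5 + 143 = 718/5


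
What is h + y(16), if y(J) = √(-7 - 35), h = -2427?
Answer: -2427 + I*√42 ≈ -2427.0 + 6.4807*I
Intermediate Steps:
y(J) = I*√42 (y(J) = √(-42) = I*√42)
h + y(16) = -2427 + I*√42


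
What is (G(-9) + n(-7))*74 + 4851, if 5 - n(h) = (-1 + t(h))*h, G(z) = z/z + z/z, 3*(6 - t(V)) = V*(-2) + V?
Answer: 20251/3 ≈ 6750.3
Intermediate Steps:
t(V) = 6 + V/3 (t(V) = 6 - (V*(-2) + V)/3 = 6 - (-2*V + V)/3 = 6 - (-1)*V/3 = 6 + V/3)
G(z) = 2 (G(z) = 1 + 1 = 2)
n(h) = 5 - h*(5 + h/3) (n(h) = 5 - (-1 + (6 + h/3))*h = 5 - (5 + h/3)*h = 5 - h*(5 + h/3))
(G(-9) + n(-7))*74 + 4851 = (2 + (5 - 5*(-7) - 1/3*(-7)**2))*74 + 4851 = (2 + (5 + 35 - 1/3*49))*74 + 4851 = (2 + (5 + 35 - 49/3))*74 + 4851 = (2 + 71/3)*74 + 4851 = (77/3)*74 + 4851 = 5698/3 + 4851 = 20251/3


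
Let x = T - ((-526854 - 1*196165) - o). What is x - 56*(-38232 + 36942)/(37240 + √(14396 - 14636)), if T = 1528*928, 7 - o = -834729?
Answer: 51585132782517/17335223 - 3612*I*√15/17335223 ≈ 2.9757e+6 - 0.00080698*I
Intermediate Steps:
o = 834736 (o = 7 - 1*(-834729) = 7 + 834729 = 834736)
T = 1417984
x = 2975739 (x = 1417984 - ((-526854 - 1*196165) - 1*834736) = 1417984 - ((-526854 - 196165) - 834736) = 1417984 - (-723019 - 834736) = 1417984 - 1*(-1557755) = 1417984 + 1557755 = 2975739)
x - 56*(-38232 + 36942)/(37240 + √(14396 - 14636)) = 2975739 - 56*(-38232 + 36942)/(37240 + √(14396 - 14636)) = 2975739 - 56*(-1290/(37240 + √(-240))) = 2975739 - 56*(-1290/(37240 + 4*I*√15)) = 2975739 - (-72240)/(37240 + 4*I*√15) = 2975739 + 72240/(37240 + 4*I*√15)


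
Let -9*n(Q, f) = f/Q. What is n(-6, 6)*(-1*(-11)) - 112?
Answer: -997/9 ≈ -110.78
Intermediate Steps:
n(Q, f) = -f/(9*Q)
n(-6, 6)*(-1*(-11)) - 112 = (-⅑*6/(-6))*(-1*(-11)) - 112 = -⅑*6*(-⅙)*11 - 112 = (⅑)*11 - 112 = 11/9 - 112 = -997/9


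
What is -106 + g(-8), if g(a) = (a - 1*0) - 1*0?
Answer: -114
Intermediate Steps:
g(a) = a (g(a) = (a + 0) + 0 = a + 0 = a)
-106 + g(-8) = -106 - 8 = -114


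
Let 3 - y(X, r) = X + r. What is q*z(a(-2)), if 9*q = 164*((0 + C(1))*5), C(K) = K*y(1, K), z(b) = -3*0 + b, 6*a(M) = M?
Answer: -820/27 ≈ -30.370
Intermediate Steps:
a(M) = M/6
y(X, r) = 3 - X - r (y(X, r) = 3 - (X + r) = 3 + (-X - r) = 3 - X - r)
z(b) = b (z(b) = 0 + b = b)
C(K) = K*(2 - K) (C(K) = K*(3 - 1*1 - K) = K*(3 - 1 - K) = K*(2 - K))
q = 820/9 (q = (164*((0 + 1*(2 - 1*1))*5))/9 = (164*((0 + 1*(2 - 1))*5))/9 = (164*((0 + 1*1)*5))/9 = (164*((0 + 1)*5))/9 = (164*(1*5))/9 = (164*5)/9 = (⅑)*820 = 820/9 ≈ 91.111)
q*z(a(-2)) = 820*((⅙)*(-2))/9 = (820/9)*(-⅓) = -820/27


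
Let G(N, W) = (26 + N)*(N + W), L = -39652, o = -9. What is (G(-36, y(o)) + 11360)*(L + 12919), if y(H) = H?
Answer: -315716730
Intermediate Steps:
(G(-36, y(o)) + 11360)*(L + 12919) = (((-36)² + 26*(-36) + 26*(-9) - 36*(-9)) + 11360)*(-39652 + 12919) = ((1296 - 936 - 234 + 324) + 11360)*(-26733) = (450 + 11360)*(-26733) = 11810*(-26733) = -315716730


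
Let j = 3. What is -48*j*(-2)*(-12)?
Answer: -3456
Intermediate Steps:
-48*j*(-2)*(-12) = -48*3*(-2)*(-12) = -(-288)*(-12) = -48*72 = -3456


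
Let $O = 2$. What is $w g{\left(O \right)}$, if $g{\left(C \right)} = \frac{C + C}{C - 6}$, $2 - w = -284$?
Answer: $-286$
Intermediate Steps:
$w = 286$ ($w = 2 - -284 = 2 + 284 = 286$)
$g{\left(C \right)} = \frac{2 C}{-6 + C}$
$w g{\left(O \right)} = 286 \cdot 2 \cdot 2 \frac{1}{-6 + 2} = 286 \cdot 2 \cdot 2 \frac{1}{-4} = 286 \cdot 2 \cdot 2 \left(- \frac{1}{4}\right) = 286 \left(-1\right) = -286$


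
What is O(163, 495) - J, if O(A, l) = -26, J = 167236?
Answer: -167262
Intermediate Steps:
O(163, 495) - J = -26 - 1*167236 = -26 - 167236 = -167262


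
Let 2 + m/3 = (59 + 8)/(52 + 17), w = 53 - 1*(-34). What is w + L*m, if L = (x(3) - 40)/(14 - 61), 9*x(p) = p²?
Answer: 91278/1081 ≈ 84.438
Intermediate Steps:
w = 87 (w = 53 + 34 = 87)
m = -71/23 (m = -6 + 3*((59 + 8)/(52 + 17)) = -6 + 3*(67/69) = -6 + 67/23 = -71/23 ≈ -3.0870)
x(p) = p²/9
L = 39/47 (L = ((⅑)*3² - 40)/(14 - 61) = ((⅑)*9 - 40)/(-47) = (1 - 40)*(-1/47) = -39*(-1/47) = 39/47 ≈ 0.82979)
w + L*m = 87 + (39/47)*(-71/23) = 87 - 2769/1081 = 91278/1081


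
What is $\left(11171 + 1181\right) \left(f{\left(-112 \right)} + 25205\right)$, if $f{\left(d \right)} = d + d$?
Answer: $308565312$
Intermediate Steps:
$f{\left(d \right)} = 2 d$
$\left(11171 + 1181\right) \left(f{\left(-112 \right)} + 25205\right) = \left(11171 + 1181\right) \left(2 \left(-112\right) + 25205\right) = 12352 \left(-224 + 25205\right) = 12352 \cdot 24981 = 308565312$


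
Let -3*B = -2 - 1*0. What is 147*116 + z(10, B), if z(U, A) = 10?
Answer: 17062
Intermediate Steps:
B = 2/3 (B = -(-2 - 1*0)/3 = -(-2 + 0)/3 = -1/3*(-2) = 2/3 ≈ 0.66667)
147*116 + z(10, B) = 147*116 + 10 = 17052 + 10 = 17062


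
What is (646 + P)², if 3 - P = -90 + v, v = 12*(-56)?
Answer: 1990921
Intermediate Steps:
v = -672
P = 765 (P = 3 - (-90 - 672) = 3 - 1*(-762) = 3 + 762 = 765)
(646 + P)² = (646 + 765)² = 1411² = 1990921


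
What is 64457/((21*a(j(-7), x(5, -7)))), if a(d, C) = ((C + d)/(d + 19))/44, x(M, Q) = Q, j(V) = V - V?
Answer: -53886052/147 ≈ -3.6657e+5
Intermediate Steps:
j(V) = 0
a(d, C) = (C + d)/(44*(19 + d)) (a(d, C) = ((C + d)/(19 + d))*(1/44) = (C + d)/(44*(19 + d)))
64457/((21*a(j(-7), x(5, -7)))) = 64457/((21*((-7 + 0)/(44*(19 + 0))))) = 64457/((21*((1/44)*(-7)/19))) = 64457/((21*((1/44)*(1/19)*(-7)))) = 64457/((21*(-7/836))) = 64457/(-147/836) = 64457*(-836/147) = -53886052/147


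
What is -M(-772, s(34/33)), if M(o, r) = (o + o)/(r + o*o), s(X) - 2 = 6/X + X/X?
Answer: 13124/5065939 ≈ 0.0025906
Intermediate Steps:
s(X) = 3 + 6/X (s(X) = 2 + (6/X + X/X) = 2 + (6/X + 1) = 2 + (1 + 6/X) = 3 + 6/X)
M(o, r) = 2*o/(r + o**2) (M(o, r) = (2*o)/(r + o**2) = 2*o/(r + o**2))
-M(-772, s(34/33)) = -2*(-772)/((3 + 6/((34/33))) + (-772)**2) = -2*(-772)/((3 + 6/((34*(1/33)))) + 595984) = -2*(-772)/((3 + 6/(34/33)) + 595984) = -2*(-772)/((3 + 6*(33/34)) + 595984) = -2*(-772)/((3 + 99/17) + 595984) = -2*(-772)/(150/17 + 595984) = -2*(-772)/10131878/17 = -2*(-772)*17/10131878 = -1*(-13124/5065939) = 13124/5065939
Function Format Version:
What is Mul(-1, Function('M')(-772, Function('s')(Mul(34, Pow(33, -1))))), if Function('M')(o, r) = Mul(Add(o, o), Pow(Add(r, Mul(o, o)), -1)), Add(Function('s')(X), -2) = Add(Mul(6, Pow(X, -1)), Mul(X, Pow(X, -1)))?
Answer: Rational(13124, 5065939) ≈ 0.0025906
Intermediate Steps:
Function('s')(X) = Add(3, Mul(6, Pow(X, -1))) (Function('s')(X) = Add(2, Add(Mul(6, Pow(X, -1)), Mul(X, Pow(X, -1)))) = Add(2, Add(Mul(6, Pow(X, -1)), 1)) = Add(2, Add(1, Mul(6, Pow(X, -1)))) = Add(3, Mul(6, Pow(X, -1))))
Function('M')(o, r) = Mul(2, o, Pow(Add(r, Pow(o, 2)), -1)) (Function('M')(o, r) = Mul(Mul(2, o), Pow(Add(r, Pow(o, 2)), -1)) = Mul(2, o, Pow(Add(r, Pow(o, 2)), -1)))
Mul(-1, Function('M')(-772, Function('s')(Mul(34, Pow(33, -1))))) = Mul(-1, Mul(2, -772, Pow(Add(Add(3, Mul(6, Pow(Mul(34, Pow(33, -1)), -1))), Pow(-772, 2)), -1))) = Mul(-1, Mul(2, -772, Pow(Add(Add(3, Mul(6, Pow(Mul(34, Rational(1, 33)), -1))), 595984), -1))) = Mul(-1, Mul(2, -772, Pow(Add(Add(3, Mul(6, Pow(Rational(34, 33), -1))), 595984), -1))) = Mul(-1, Mul(2, -772, Pow(Add(Add(3, Mul(6, Rational(33, 34))), 595984), -1))) = Mul(-1, Mul(2, -772, Pow(Add(Add(3, Rational(99, 17)), 595984), -1))) = Mul(-1, Mul(2, -772, Pow(Add(Rational(150, 17), 595984), -1))) = Mul(-1, Mul(2, -772, Pow(Rational(10131878, 17), -1))) = Mul(-1, Mul(2, -772, Rational(17, 10131878))) = Mul(-1, Rational(-13124, 5065939)) = Rational(13124, 5065939)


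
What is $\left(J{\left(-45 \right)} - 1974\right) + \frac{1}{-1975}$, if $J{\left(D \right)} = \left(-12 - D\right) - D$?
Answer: $- \frac{3744601}{1975} \approx -1896.0$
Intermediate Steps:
$J{\left(D \right)} = -12 - 2 D$
$\left(J{\left(-45 \right)} - 1974\right) + \frac{1}{-1975} = \left(\left(-12 - -90\right) - 1974\right) + \frac{1}{-1975} = \left(\left(-12 + 90\right) - 1974\right) - \frac{1}{1975} = \left(78 - 1974\right) - \frac{1}{1975} = -1896 - \frac{1}{1975} = - \frac{3744601}{1975}$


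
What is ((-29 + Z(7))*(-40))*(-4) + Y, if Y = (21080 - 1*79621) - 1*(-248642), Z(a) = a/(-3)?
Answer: 555263/3 ≈ 1.8509e+5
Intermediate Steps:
Z(a) = -a/3 (Z(a) = a*(-1/3) = -a/3)
Y = 190101 (Y = (21080 - 79621) + 248642 = -58541 + 248642 = 190101)
((-29 + Z(7))*(-40))*(-4) + Y = ((-29 - 1/3*7)*(-40))*(-4) + 190101 = ((-29 - 7/3)*(-40))*(-4) + 190101 = -94/3*(-40)*(-4) + 190101 = (3760/3)*(-4) + 190101 = -15040/3 + 190101 = 555263/3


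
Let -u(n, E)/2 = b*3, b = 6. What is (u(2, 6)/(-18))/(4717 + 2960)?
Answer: 2/7677 ≈ 0.00026052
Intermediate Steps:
u(n, E) = -36 (u(n, E) = -12*3 = -2*18 = -36)
(u(2, 6)/(-18))/(4717 + 2960) = (-36/(-18))/(4717 + 2960) = -36*(-1/18)/7677 = 2*(1/7677) = 2/7677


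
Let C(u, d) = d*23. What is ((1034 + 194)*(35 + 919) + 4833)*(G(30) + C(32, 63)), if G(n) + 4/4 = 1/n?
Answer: 3406773543/2 ≈ 1.7034e+9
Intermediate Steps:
G(n) = -1 + 1/n
C(u, d) = 23*d
((1034 + 194)*(35 + 919) + 4833)*(G(30) + C(32, 63)) = ((1034 + 194)*(35 + 919) + 4833)*((1 - 1*30)/30 + 23*63) = (1228*954 + 4833)*((1 - 30)/30 + 1449) = (1171512 + 4833)*((1/30)*(-29) + 1449) = 1176345*(-29/30 + 1449) = 1176345*(43441/30) = 3406773543/2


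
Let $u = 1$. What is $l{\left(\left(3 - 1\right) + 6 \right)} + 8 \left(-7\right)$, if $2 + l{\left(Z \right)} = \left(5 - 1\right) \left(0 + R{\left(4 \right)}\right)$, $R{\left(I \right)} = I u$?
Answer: $-42$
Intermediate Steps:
$R{\left(I \right)} = I$ ($R{\left(I \right)} = I 1 = I$)
$l{\left(Z \right)} = 14$ ($l{\left(Z \right)} = -2 + \left(5 - 1\right) \left(0 + 4\right) = -2 + 4 \cdot 4 = -2 + 16 = 14$)
$l{\left(\left(3 - 1\right) + 6 \right)} + 8 \left(-7\right) = 14 + 8 \left(-7\right) = 14 - 56 = -42$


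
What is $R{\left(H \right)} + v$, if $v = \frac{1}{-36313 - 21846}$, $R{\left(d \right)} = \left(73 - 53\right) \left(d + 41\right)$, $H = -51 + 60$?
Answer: $\frac{58158999}{58159} \approx 1000.0$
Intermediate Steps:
$H = 9$
$R{\left(d \right)} = 820 + 20 d$ ($R{\left(d \right)} = 20 \left(41 + d\right) = 820 + 20 d$)
$v = - \frac{1}{58159}$ ($v = \frac{1}{-58159} = - \frac{1}{58159} \approx -1.7194 \cdot 10^{-5}$)
$R{\left(H \right)} + v = \left(820 + 20 \cdot 9\right) - \frac{1}{58159} = \left(820 + 180\right) - \frac{1}{58159} = 1000 - \frac{1}{58159} = \frac{58158999}{58159}$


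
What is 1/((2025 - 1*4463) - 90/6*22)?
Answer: -1/2768 ≈ -0.00036127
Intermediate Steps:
1/((2025 - 1*4463) - 90/6*22) = 1/((2025 - 4463) - 90/6*22) = 1/(-2438 - 10*3/2*22) = 1/(-2438 - 15*22) = 1/(-2438 - 330) = 1/(-2768) = -1/2768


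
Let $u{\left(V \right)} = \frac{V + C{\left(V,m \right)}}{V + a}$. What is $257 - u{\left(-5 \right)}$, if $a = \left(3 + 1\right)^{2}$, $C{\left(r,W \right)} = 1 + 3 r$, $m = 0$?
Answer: $\frac{2846}{11} \approx 258.73$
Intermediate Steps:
$a = 16$ ($a = 4^{2} = 16$)
$u{\left(V \right)} = \frac{1 + 4 V}{16 + V}$ ($u{\left(V \right)} = \frac{V + \left(1 + 3 V\right)}{V + 16} = \frac{1 + 4 V}{16 + V}$)
$257 - u{\left(-5 \right)} = 257 - \frac{1 + 4 \left(-5\right)}{16 - 5} = 257 - \frac{1 - 20}{11} = 257 - \frac{1}{11} \left(-19\right) = 257 - - \frac{19}{11} = 257 + \frac{19}{11} = \frac{2846}{11}$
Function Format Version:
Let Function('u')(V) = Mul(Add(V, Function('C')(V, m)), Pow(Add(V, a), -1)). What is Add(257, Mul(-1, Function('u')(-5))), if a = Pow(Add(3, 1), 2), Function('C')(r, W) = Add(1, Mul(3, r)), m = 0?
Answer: Rational(2846, 11) ≈ 258.73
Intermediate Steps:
a = 16 (a = Pow(4, 2) = 16)
Function('u')(V) = Mul(Pow(Add(16, V), -1), Add(1, Mul(4, V))) (Function('u')(V) = Mul(Add(V, Add(1, Mul(3, V))), Pow(Add(V, 16), -1)) = Mul(Add(1, Mul(4, V)), Pow(Add(16, V), -1)) = Mul(Pow(Add(16, V), -1), Add(1, Mul(4, V))))
Add(257, Mul(-1, Function('u')(-5))) = Add(257, Mul(-1, Mul(Pow(Add(16, -5), -1), Add(1, Mul(4, -5))))) = Add(257, Mul(-1, Mul(Pow(11, -1), Add(1, -20)))) = Add(257, Mul(-1, Mul(Rational(1, 11), -19))) = Add(257, Mul(-1, Rational(-19, 11))) = Add(257, Rational(19, 11)) = Rational(2846, 11)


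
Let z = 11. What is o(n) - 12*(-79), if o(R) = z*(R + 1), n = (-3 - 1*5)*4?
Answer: 607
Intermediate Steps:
n = -32 (n = (-3 - 5)*4 = -8*4 = -32)
o(R) = 11 + 11*R (o(R) = 11*(R + 1) = 11*(1 + R) = 11 + 11*R)
o(n) - 12*(-79) = (11 + 11*(-32)) - 12*(-79) = (11 - 352) + 948 = -341 + 948 = 607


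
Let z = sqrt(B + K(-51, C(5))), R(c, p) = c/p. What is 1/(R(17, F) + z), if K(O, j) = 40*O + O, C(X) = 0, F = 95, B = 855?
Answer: 1615/11155189 - 18050*I*sqrt(309)/11155189 ≈ 0.00014478 - 0.028443*I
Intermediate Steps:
K(O, j) = 41*O
z = 2*I*sqrt(309) (z = sqrt(855 + 41*(-51)) = sqrt(855 - 2091) = sqrt(-1236) = 2*I*sqrt(309) ≈ 35.157*I)
1/(R(17, F) + z) = 1/(17/95 + 2*I*sqrt(309))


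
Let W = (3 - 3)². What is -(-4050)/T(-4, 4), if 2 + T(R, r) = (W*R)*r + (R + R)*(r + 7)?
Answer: -45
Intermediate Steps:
W = 0 (W = 0² = 0)
T(R, r) = -2 + 2*R*(7 + r) (T(R, r) = -2 + ((0*R)*r + (R + R)*(r + 7)) = -2 + (0*r + (2*R)*(7 + r)) = -2 + (0 + 2*R*(7 + r)) = -2 + 2*R*(7 + r))
-(-4050)/T(-4, 4) = -(-4050)/(-2 + 14*(-4) + 2*(-4)*4) = -(-4050)/(-2 - 56 - 32) = -(-4050)/(-90) = -(-4050)*(-1)/90 = -150*3/10 = -45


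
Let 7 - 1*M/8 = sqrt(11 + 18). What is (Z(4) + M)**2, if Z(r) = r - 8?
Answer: 4560 - 832*sqrt(29) ≈ 79.543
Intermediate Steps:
Z(r) = -8 + r
M = 56 - 8*sqrt(29) (M = 56 - 8*sqrt(11 + 18) = 56 - 8*sqrt(29) ≈ 12.919)
(Z(4) + M)**2 = ((-8 + 4) + (56 - 8*sqrt(29)))**2 = (-4 + (56 - 8*sqrt(29)))**2 = (52 - 8*sqrt(29))**2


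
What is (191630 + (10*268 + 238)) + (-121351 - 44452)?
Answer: 28745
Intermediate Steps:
(191630 + (10*268 + 238)) + (-121351 - 44452) = (191630 + (2680 + 238)) - 165803 = (191630 + 2918) - 165803 = 194548 - 165803 = 28745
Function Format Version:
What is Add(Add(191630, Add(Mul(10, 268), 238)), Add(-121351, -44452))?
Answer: 28745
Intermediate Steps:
Add(Add(191630, Add(Mul(10, 268), 238)), Add(-121351, -44452)) = Add(Add(191630, Add(2680, 238)), -165803) = Add(Add(191630, 2918), -165803) = Add(194548, -165803) = 28745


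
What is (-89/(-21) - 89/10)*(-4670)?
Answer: 457193/21 ≈ 21771.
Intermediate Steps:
(-89/(-21) - 89/10)*(-4670) = (-89*(-1/21) - 89*⅒)*(-4670) = (89/21 - 89/10)*(-4670) = -979/210*(-4670) = 457193/21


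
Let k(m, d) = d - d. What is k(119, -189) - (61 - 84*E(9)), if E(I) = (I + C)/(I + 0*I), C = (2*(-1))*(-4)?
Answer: 293/3 ≈ 97.667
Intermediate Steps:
C = 8 (C = -2*(-4) = 8)
k(m, d) = 0
E(I) = (8 + I)/I (E(I) = (I + 8)/(I + 0*I) = (8 + I)/(I + 0) = (8 + I)/I)
k(119, -189) - (61 - 84*E(9)) = 0 - (61 - 84*(8 + 9)/9) = 0 - (61 - 28*17/3) = 0 - (61 - 84*17/9) = 0 - (61 - 476/3) = 0 - 1*(-293/3) = 0 + 293/3 = 293/3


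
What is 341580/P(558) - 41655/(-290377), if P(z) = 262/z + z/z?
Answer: 2767318328769/11905457 ≈ 2.3244e+5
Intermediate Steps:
P(z) = 1 + 262/z (P(z) = 262/z + 1 = 1 + 262/z)
341580/P(558) - 41655/(-290377) = 341580/(((262 + 558)/558)) - 41655/(-290377) = 341580/(((1/558)*820)) - 41655*(-1/290377) = 341580/(410/279) + 41655/290377 = 341580*(279/410) + 41655/290377 = 9530082/41 + 41655/290377 = 2767318328769/11905457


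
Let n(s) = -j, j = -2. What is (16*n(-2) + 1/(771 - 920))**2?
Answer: 22724289/22201 ≈ 1023.6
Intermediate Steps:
n(s) = 2 (n(s) = -1*(-2) = 2)
(16*n(-2) + 1/(771 - 920))**2 = (16*2 + 1/(771 - 920))**2 = (32 + 1/(-149))**2 = (32 - 1/149)**2 = (4767/149)**2 = 22724289/22201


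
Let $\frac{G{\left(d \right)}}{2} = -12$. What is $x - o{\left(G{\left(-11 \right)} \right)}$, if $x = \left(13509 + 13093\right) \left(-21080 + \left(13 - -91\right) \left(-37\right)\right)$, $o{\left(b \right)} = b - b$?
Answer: $-663134656$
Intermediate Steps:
$G{\left(d \right)} = -24$ ($G{\left(d \right)} = 2 \left(-12\right) = -24$)
$o{\left(b \right)} = 0$
$x = -663134656$ ($x = 26602 \left(-21080 + \left(13 + 91\right) \left(-37\right)\right) = 26602 \left(-21080 + 104 \left(-37\right)\right) = 26602 \left(-21080 - 3848\right) = 26602 \left(-24928\right) = -663134656$)
$x - o{\left(G{\left(-11 \right)} \right)} = -663134656 - 0 = -663134656 + 0 = -663134656$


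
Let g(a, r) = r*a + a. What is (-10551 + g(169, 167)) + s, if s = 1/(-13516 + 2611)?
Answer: 194556104/10905 ≈ 17841.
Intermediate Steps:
g(a, r) = a + a*r (g(a, r) = a*r + a = a + a*r)
s = -1/10905 (s = 1/(-10905) = -1/10905 ≈ -9.1701e-5)
(-10551 + g(169, 167)) + s = (-10551 + 169*(1 + 167)) - 1/10905 = (-10551 + 169*168) - 1/10905 = (-10551 + 28392) - 1/10905 = 17841 - 1/10905 = 194556104/10905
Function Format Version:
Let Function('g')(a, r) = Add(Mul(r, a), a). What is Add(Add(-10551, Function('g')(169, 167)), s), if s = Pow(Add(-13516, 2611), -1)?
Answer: Rational(194556104, 10905) ≈ 17841.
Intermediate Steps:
Function('g')(a, r) = Add(a, Mul(a, r)) (Function('g')(a, r) = Add(Mul(a, r), a) = Add(a, Mul(a, r)))
s = Rational(-1, 10905) (s = Pow(-10905, -1) = Rational(-1, 10905) ≈ -9.1701e-5)
Add(Add(-10551, Function('g')(169, 167)), s) = Add(Add(-10551, Mul(169, Add(1, 167))), Rational(-1, 10905)) = Add(Add(-10551, Mul(169, 168)), Rational(-1, 10905)) = Add(Add(-10551, 28392), Rational(-1, 10905)) = Add(17841, Rational(-1, 10905)) = Rational(194556104, 10905)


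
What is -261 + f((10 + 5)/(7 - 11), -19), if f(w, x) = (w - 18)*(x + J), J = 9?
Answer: -87/2 ≈ -43.500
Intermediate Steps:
f(w, x) = (-18 + w)*(9 + x) (f(w, x) = (w - 18)*(x + 9) = (-18 + w)*(9 + x))
-261 + f((10 + 5)/(7 - 11), -19) = -261 + (-162 - 18*(-19) + 9*((10 + 5)/(7 - 11)) + ((10 + 5)/(7 - 11))*(-19)) = -261 + (-162 + 342 + 9*(15/(-4)) + (15/(-4))*(-19)) = -261 + (-162 + 342 + 9*(15*(-¼)) + (15*(-¼))*(-19)) = -261 + (-162 + 342 + 9*(-15/4) - 15/4*(-19)) = -261 + (-162 + 342 - 135/4 + 285/4) = -261 + 435/2 = -87/2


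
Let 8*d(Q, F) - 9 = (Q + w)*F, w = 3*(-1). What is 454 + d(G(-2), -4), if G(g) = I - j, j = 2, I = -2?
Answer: 3669/8 ≈ 458.63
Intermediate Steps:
w = -3
G(g) = -4 (G(g) = -2 - 1*2 = -2 - 2 = -4)
d(Q, F) = 9/8 + F*(-3 + Q)/8 (d(Q, F) = 9/8 + ((Q - 3)*F)/8 = 9/8 + ((-3 + Q)*F)/8 = 9/8 + (F*(-3 + Q))/8 = 9/8 + F*(-3 + Q)/8)
454 + d(G(-2), -4) = 454 + (9/8 - 3/8*(-4) + (⅛)*(-4)*(-4)) = 454 + (9/8 + 3/2 + 2) = 454 + 37/8 = 3669/8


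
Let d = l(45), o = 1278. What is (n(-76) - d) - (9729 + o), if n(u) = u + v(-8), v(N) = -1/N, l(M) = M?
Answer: -89023/8 ≈ -11128.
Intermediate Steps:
n(u) = ⅛ + u (n(u) = u - 1/(-8) = u - 1*(-⅛) = u + ⅛ = ⅛ + u)
d = 45
(n(-76) - d) - (9729 + o) = ((⅛ - 76) - 1*45) - (9729 + 1278) = (-607/8 - 45) - 1*11007 = -967/8 - 11007 = -89023/8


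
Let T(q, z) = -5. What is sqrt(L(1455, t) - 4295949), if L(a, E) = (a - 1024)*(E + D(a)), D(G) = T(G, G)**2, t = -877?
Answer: 3*I*sqrt(518129) ≈ 2159.4*I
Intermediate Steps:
D(G) = 25 (D(G) = (-5)**2 = 25)
L(a, E) = (-1024 + a)*(25 + E) (L(a, E) = (a - 1024)*(E + 25) = (-1024 + a)*(25 + E))
sqrt(L(1455, t) - 4295949) = sqrt((-25600 - 1024*(-877) + 25*1455 - 877*1455) - 4295949) = sqrt((-25600 + 898048 + 36375 - 1276035) - 4295949) = sqrt(-367212 - 4295949) = sqrt(-4663161) = 3*I*sqrt(518129)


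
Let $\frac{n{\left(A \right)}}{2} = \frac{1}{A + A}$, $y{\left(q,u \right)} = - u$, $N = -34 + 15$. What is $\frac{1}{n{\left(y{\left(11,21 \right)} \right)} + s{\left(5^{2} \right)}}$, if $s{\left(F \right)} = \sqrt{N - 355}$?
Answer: $- \frac{21}{164935} - \frac{441 i \sqrt{374}}{164935} \approx -0.00012732 - 0.051708 i$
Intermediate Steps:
$N = -19$
$s{\left(F \right)} = i \sqrt{374}$ ($s{\left(F \right)} = \sqrt{-19 - 355} = \sqrt{-374} = i \sqrt{374}$)
$n{\left(A \right)} = \frac{1}{A}$ ($n{\left(A \right)} = \frac{2}{A + A} = \frac{2}{2 A} = 2 \frac{1}{2 A} = \frac{1}{A}$)
$\frac{1}{n{\left(y{\left(11,21 \right)} \right)} + s{\left(5^{2} \right)}} = \frac{1}{\frac{1}{\left(-1\right) 21} + i \sqrt{374}} = \frac{1}{\frac{1}{-21} + i \sqrt{374}} = \frac{1}{- \frac{1}{21} + i \sqrt{374}}$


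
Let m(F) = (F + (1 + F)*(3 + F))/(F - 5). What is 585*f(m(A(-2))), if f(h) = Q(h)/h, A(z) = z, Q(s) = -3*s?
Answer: -1755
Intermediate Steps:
m(F) = (F + (1 + F)*(3 + F))/(-5 + F)
f(h) = -3 (f(h) = (-3*h)/h = -3)
585*f(m(A(-2))) = 585*(-3) = -1755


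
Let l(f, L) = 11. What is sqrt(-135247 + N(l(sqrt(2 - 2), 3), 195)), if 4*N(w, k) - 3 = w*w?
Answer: 12*I*sqrt(939) ≈ 367.72*I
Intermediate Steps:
N(w, k) = 3/4 + w**2/4 (N(w, k) = 3/4 + (w*w)/4 = 3/4 + w**2/4)
sqrt(-135247 + N(l(sqrt(2 - 2), 3), 195)) = sqrt(-135247 + (3/4 + (1/4)*11**2)) = sqrt(-135247 + (3/4 + (1/4)*121)) = sqrt(-135247 + (3/4 + 121/4)) = sqrt(-135247 + 31) = sqrt(-135216) = 12*I*sqrt(939)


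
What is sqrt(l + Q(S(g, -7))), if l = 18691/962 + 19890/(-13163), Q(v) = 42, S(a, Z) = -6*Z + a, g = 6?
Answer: sqrt(9607692646953830)/12662806 ≈ 7.7407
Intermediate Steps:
S(a, Z) = a - 6*Z
l = 226895453/12662806 (l = 18691*(1/962) + 19890*(-1/13163) = 18691/962 - 19890/13163 = 226895453/12662806 ≈ 17.918)
sqrt(l + Q(S(g, -7))) = sqrt(226895453/12662806 + 42) = sqrt(758733305/12662806) = sqrt(9607692646953830)/12662806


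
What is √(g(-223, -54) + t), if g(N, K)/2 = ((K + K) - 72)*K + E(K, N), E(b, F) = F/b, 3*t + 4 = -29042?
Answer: √791067/9 ≈ 98.824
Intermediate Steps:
t = -9682 (t = -4/3 + (⅓)*(-29042) = -4/3 - 29042/3 = -9682)
g(N, K) = 2*K*(-72 + 2*K) + 2*N/K (g(N, K) = 2*(((K + K) - 72)*K + N/K) = 2*((2*K - 72)*K + N/K) = 2*((-72 + 2*K)*K + N/K) = 2*(K*(-72 + 2*K) + N/K) = 2*K*(-72 + 2*K) + 2*N/K)
√(g(-223, -54) + t) = √(2*(-223 + 2*(-54)²*(-36 - 54))/(-54) - 9682) = √(2*(-1/54)*(-223 + 2*2916*(-90)) - 9682) = √(2*(-1/54)*(-223 - 524880) - 9682) = √(2*(-1/54)*(-525103) - 9682) = √(525103/27 - 9682) = √(263689/27) = √791067/9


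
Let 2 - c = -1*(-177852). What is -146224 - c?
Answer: 31626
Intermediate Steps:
c = -177850 (c = 2 - (-1)*(-177852) = 2 - 1*177852 = 2 - 177852 = -177850)
-146224 - c = -146224 - 1*(-177850) = -146224 + 177850 = 31626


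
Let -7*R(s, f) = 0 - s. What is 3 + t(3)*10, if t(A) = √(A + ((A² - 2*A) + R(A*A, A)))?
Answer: 3 + 10*√357/7 ≈ 29.992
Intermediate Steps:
R(s, f) = s/7 (R(s, f) = -(0 - s)/7 = -(-1)*s/7 = s/7)
t(A) = √(-A + 8*A²/7) (t(A) = √(A + ((A² - 2*A) + (A*A)/7)) = √(A + ((A² - 2*A) + A²/7)) = √(A + (-2*A + 8*A²/7)) = √(-A + 8*A²/7))
3 + t(3)*10 = 3 + (√7*√(3*(-7 + 8*3))/7)*10 = 3 + (√7*√(3*(-7 + 24))/7)*10 = 3 + (√7*√(3*17)/7)*10 = 3 + (√7*√51/7)*10 = 3 + (√357/7)*10 = 3 + 10*√357/7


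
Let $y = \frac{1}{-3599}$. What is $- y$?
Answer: $\frac{1}{3599} \approx 0.00027785$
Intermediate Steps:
$y = - \frac{1}{3599} \approx -0.00027785$
$- y = \left(-1\right) \left(- \frac{1}{3599}\right) = \frac{1}{3599}$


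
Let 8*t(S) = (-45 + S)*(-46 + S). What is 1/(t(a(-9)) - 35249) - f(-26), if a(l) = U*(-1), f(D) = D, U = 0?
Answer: 3638982/139961 ≈ 26.000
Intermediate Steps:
a(l) = 0 (a(l) = 0*(-1) = 0)
t(S) = (-46 + S)*(-45 + S)/8 (t(S) = ((-45 + S)*(-46 + S))/8 = ((-46 + S)*(-45 + S))/8 = (-46 + S)*(-45 + S)/8)
1/(t(a(-9)) - 35249) - f(-26) = 1/((1035/4 - 91/8*0 + (⅛)*0²) - 35249) - 1*(-26) = 1/((1035/4 + 0 + (⅛)*0) - 35249) + 26 = 1/((1035/4 + 0 + 0) - 35249) + 26 = 1/(1035/4 - 35249) + 26 = 1/(-139961/4) + 26 = -4/139961 + 26 = 3638982/139961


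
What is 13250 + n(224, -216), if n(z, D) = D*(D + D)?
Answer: 106562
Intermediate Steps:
n(z, D) = 2*D² (n(z, D) = D*(2*D) = 2*D²)
13250 + n(224, -216) = 13250 + 2*(-216)² = 13250 + 2*46656 = 13250 + 93312 = 106562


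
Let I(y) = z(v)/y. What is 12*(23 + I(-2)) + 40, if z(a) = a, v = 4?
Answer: 292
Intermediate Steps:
I(y) = 4/y
12*(23 + I(-2)) + 40 = 12*(23 + 4/(-2)) + 40 = 12*(23 + 4*(-½)) + 40 = 12*(23 - 2) + 40 = 12*21 + 40 = 252 + 40 = 292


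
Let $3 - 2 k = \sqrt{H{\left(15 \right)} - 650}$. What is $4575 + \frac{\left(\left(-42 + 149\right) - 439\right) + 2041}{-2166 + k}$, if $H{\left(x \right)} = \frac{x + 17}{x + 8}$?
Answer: $\frac{1971669789069}{431040461} + \frac{3418 i \sqrt{343114}}{431040461} \approx 4574.2 + 0.0046449 i$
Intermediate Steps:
$H{\left(x \right)} = \frac{17 + x}{8 + x}$
$k = \frac{3}{2} - \frac{i \sqrt{343114}}{46}$ ($k = \frac{3}{2} - \frac{\sqrt{\frac{17 + 15}{8 + 15} - 650}}{2} = \frac{3}{2} - \frac{\sqrt{\frac{1}{23} \cdot 32 - 650}}{2} = \frac{3}{2} - \frac{\sqrt{\frac{32}{23} - 650}}{2} = \frac{3}{2} - \frac{\sqrt{- \frac{14918}{23}}}{2} = \frac{3}{2} - \frac{\frac{1}{23} i \sqrt{343114}}{2} = \frac{3}{2} - \frac{i \sqrt{343114}}{46} \approx 1.5 - 12.734 i$)
$4575 + \frac{\left(\left(-42 + 149\right) - 439\right) + 2041}{-2166 + k} = 4575 + \frac{\left(\left(-42 + 149\right) - 439\right) + 2041}{-2166 + \left(\frac{3}{2} - \frac{i \sqrt{343114}}{46}\right)} = 4575 + \frac{\left(107 - 439\right) + 2041}{- \frac{4329}{2} - \frac{i \sqrt{343114}}{46}} = 4575 + \frac{-332 + 2041}{- \frac{4329}{2} - \frac{i \sqrt{343114}}{46}} = 4575 + \frac{1709}{- \frac{4329}{2} - \frac{i \sqrt{343114}}{46}}$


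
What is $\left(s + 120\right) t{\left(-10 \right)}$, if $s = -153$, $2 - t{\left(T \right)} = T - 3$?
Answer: $-495$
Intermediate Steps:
$t{\left(T \right)} = 5 - T$ ($t{\left(T \right)} = 2 - \left(T - 3\right) = 2 - \left(-3 + T\right) = 5 - T$)
$\left(s + 120\right) t{\left(-10 \right)} = \left(-153 + 120\right) \left(5 - -10\right) = - 33 \left(5 + 10\right) = \left(-33\right) 15 = -495$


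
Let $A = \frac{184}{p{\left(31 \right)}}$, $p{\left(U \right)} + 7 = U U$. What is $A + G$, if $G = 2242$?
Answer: $\frac{1069526}{477} \approx 2242.2$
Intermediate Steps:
$p{\left(U \right)} = -7 + U^{2}$ ($p{\left(U \right)} = -7 + U U = -7 + U^{2}$)
$A = \frac{92}{477}$ ($A = \frac{184}{-7 + 31^{2}} = \frac{184}{-7 + 961} = \frac{184}{954} = 184 \cdot \frac{1}{954} = \frac{92}{477} \approx 0.19287$)
$A + G = \frac{92}{477} + 2242 = \frac{1069526}{477}$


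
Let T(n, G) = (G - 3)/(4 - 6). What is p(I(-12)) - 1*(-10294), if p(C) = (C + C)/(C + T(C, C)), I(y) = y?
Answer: 30898/3 ≈ 10299.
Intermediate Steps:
T(n, G) = 3/2 - G/2 (T(n, G) = (-3 + G)/(-2) = (-3 + G)*(-½) = 3/2 - G/2)
p(C) = 2*C/(3/2 + C/2) (p(C) = (C + C)/(C + (3/2 - C/2)) = (2*C)/(3/2 + C/2) = 2*C/(3/2 + C/2))
p(I(-12)) - 1*(-10294) = 4*(-12)/(3 - 12) - 1*(-10294) = 4*(-12)/(-9) + 10294 = 4*(-12)*(-⅑) + 10294 = 16/3 + 10294 = 30898/3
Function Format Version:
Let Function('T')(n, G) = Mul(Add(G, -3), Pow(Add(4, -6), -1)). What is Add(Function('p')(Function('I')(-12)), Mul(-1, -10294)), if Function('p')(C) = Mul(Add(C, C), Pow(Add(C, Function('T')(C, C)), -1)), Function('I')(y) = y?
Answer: Rational(30898, 3) ≈ 10299.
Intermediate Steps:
Function('T')(n, G) = Add(Rational(3, 2), Mul(Rational(-1, 2), G)) (Function('T')(n, G) = Mul(Add(-3, G), Pow(-2, -1)) = Mul(Add(-3, G), Rational(-1, 2)) = Add(Rational(3, 2), Mul(Rational(-1, 2), G)))
Function('p')(C) = Mul(2, C, Pow(Add(Rational(3, 2), Mul(Rational(1, 2), C)), -1)) (Function('p')(C) = Mul(Add(C, C), Pow(Add(C, Add(Rational(3, 2), Mul(Rational(-1, 2), C))), -1)) = Mul(Mul(2, C), Pow(Add(Rational(3, 2), Mul(Rational(1, 2), C)), -1)) = Mul(2, C, Pow(Add(Rational(3, 2), Mul(Rational(1, 2), C)), -1)))
Add(Function('p')(Function('I')(-12)), Mul(-1, -10294)) = Add(Mul(4, -12, Pow(Add(3, -12), -1)), Mul(-1, -10294)) = Add(Mul(4, -12, Pow(-9, -1)), 10294) = Add(Mul(4, -12, Rational(-1, 9)), 10294) = Add(Rational(16, 3), 10294) = Rational(30898, 3)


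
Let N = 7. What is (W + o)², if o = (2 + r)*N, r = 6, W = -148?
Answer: 8464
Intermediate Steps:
o = 56 (o = (2 + 6)*7 = 8*7 = 56)
(W + o)² = (-148 + 56)² = (-92)² = 8464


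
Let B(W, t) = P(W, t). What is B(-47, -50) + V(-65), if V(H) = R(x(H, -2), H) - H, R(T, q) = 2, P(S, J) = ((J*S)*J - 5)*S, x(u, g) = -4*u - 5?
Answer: 5522802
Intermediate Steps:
x(u, g) = -5 - 4*u
P(S, J) = S*(-5 + S*J²) (P(S, J) = (S*J² - 5)*S = (-5 + S*J²)*S = S*(-5 + S*J²))
B(W, t) = W*(-5 + W*t²)
V(H) = 2 - H
B(-47, -50) + V(-65) = -47*(-5 - 47*(-50)²) + (2 - 1*(-65)) = -47*(-5 - 47*2500) + (2 + 65) = -47*(-5 - 117500) + 67 = -47*(-117505) + 67 = 5522735 + 67 = 5522802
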